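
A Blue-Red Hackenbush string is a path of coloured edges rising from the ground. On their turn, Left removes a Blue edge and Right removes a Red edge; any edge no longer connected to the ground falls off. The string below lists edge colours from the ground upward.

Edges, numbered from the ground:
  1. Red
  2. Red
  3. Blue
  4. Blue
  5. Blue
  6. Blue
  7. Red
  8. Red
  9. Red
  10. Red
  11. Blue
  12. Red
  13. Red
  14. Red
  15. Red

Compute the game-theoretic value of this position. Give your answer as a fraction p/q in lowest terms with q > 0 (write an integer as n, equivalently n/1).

Prefix values for Red Red Blue Blue Blue Blue Red Red Red Red Blue Red Red Red Red via {L|R} + simplicity:
edge 1 of 15 (Red): { — | 0 } — -1
edge 2 of 15 (Red): { — | -1 0 } — -2
edge 3 of 15 (Blue): { -2 | -1 0 } — -3/2
edge 4 of 15 (Blue): { -2 -3/2 | -1 0 } — -5/4
edge 5 of 15 (Blue): { -2 -3/2 -5/4 | -1 0 } — -9/8
edge 6 of 15 (Blue): { -2 -3/2 -5/4 -9/8 | -1 0 } — -17/16
edge 7 of 15 (Red): { -2 -3/2 -5/4 -9/8 | -17/16 -1 0 } — -35/32
edge 8 of 15 (Red): { -2 -3/2 -5/4 -9/8 | -35/32 -17/16 -1 0 } — -71/64
edge 9 of 15 (Red): { -2 -3/2 -5/4 -9/8 | -71/64 -35/32 -17/16 -1 0 } — -143/128
edge 10 of 15 (Red): { -2 -3/2 -5/4 -9/8 | -143/128 -71/64 -35/32 -17/16 -1 0 } — -287/256
edge 11 of 15 (Blue): { -2 -3/2 -5/4 -9/8 -287/256 | -143/128 -71/64 -35/32 -17/16 -1 0 } — -573/512
edge 12 of 15 (Red): { -2 -3/2 -5/4 -9/8 -287/256 | -573/512 -143/128 -71/64 -35/32 -17/16 -1 0 } — -1147/1024
edge 13 of 15 (Red): { -2 -3/2 -5/4 -9/8 -287/256 | -1147/1024 -573/512 -143/128 -71/64 -35/32 -17/16 -1 0 } — -2295/2048
edge 14 of 15 (Red): { -2 -3/2 -5/4 -9/8 -287/256 | -2295/2048 -1147/1024 -573/512 -143/128 -71/64 -35/32 -17/16 -1 0 } — -4591/4096
edge 15 of 15 (Red): { -2 -3/2 -5/4 -9/8 -287/256 | -4591/4096 -2295/2048 -1147/1024 -573/512 -143/128 -71/64 -35/32 -17/16 -1 0 } — -9183/8192

-9183/8192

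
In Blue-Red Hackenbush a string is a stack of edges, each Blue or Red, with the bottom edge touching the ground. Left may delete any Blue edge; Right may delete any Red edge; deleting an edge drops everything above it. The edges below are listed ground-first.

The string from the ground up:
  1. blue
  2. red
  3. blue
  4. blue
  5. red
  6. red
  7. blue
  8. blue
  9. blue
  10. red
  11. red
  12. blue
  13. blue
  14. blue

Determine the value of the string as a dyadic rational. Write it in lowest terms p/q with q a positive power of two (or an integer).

6607/8192

Recurse on prefixes of the 14-edge string blue red blue blue red red blue blue blue red red blue blue blue:
1 of 14 · b · max L 0 · min R +∞ → 1
2 of 14 · br · max L 0 · min R 1 → 1/2
3 of 14 · brb · max L 1/2 · min R 1 → 3/4
4 of 14 · brbb · max L 3/4 · min R 1 → 7/8
5 of 14 · brbbr · max L 3/4 · min R 7/8 → 13/16
6 of 14 · brbbrr · max L 3/4 · min R 13/16 → 25/32
7 of 14 · brbbrrb · max L 25/32 · min R 13/16 → 51/64
8 of 14 · brbbrrbb · max L 51/64 · min R 13/16 → 103/128
9 of 14 · brbbrrbbb · max L 103/128 · min R 13/16 → 207/256
10 of 14 · brbbrrbbbr · max L 103/128 · min R 207/256 → 413/512
11 of 14 · brbbrrbbbrr · max L 103/128 · min R 413/512 → 825/1024
12 of 14 · brbbrrbbbrrb · max L 825/1024 · min R 413/512 → 1651/2048
13 of 14 · brbbrrbbbrrbb · max L 1651/2048 · min R 413/512 → 3303/4096
14 of 14 · brbbrrbbbrrbbb · max L 3303/4096 · min R 413/512 → 6607/8192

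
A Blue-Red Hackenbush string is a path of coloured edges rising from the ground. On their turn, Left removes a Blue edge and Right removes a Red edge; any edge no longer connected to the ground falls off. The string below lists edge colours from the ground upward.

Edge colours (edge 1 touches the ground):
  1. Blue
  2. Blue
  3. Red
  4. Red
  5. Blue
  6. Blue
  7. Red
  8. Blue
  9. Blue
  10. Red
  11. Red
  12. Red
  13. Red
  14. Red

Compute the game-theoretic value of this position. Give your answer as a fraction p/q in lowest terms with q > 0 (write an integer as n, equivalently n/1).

5825/4096

edge 1 of 14 (Blue): { 0 | · } — 1
edge 2 of 14 (Blue): { 0; 1 | · } — 2
edge 3 of 14 (Red): { 0; 1 | 2 } — 3/2
edge 4 of 14 (Red): { 0; 1 | 3/2; 2 } — 5/4
edge 5 of 14 (Blue): { 0; 1; 5/4 | 3/2; 2 } — 11/8
edge 6 of 14 (Blue): { 0; 1; 5/4; 11/8 | 3/2; 2 } — 23/16
edge 7 of 14 (Red): { 0; 1; 5/4; 11/8 | 23/16; 3/2; 2 } — 45/32
edge 8 of 14 (Blue): { 0; 1; 5/4; 11/8; 45/32 | 23/16; 3/2; 2 } — 91/64
edge 9 of 14 (Blue): { 0; 1; 5/4; 11/8; 45/32; 91/64 | 23/16; 3/2; 2 } — 183/128
edge 10 of 14 (Red): { 0; 1; 5/4; 11/8; 45/32; 91/64 | 183/128; 23/16; 3/2; 2 } — 365/256
edge 11 of 14 (Red): { 0; 1; 5/4; 11/8; 45/32; 91/64 | 365/256; 183/128; 23/16; 3/2; 2 } — 729/512
edge 12 of 14 (Red): { 0; 1; 5/4; 11/8; 45/32; 91/64 | 729/512; 365/256; 183/128; 23/16; 3/2; 2 } — 1457/1024
edge 13 of 14 (Red): { 0; 1; 5/4; 11/8; 45/32; 91/64 | 1457/1024; 729/512; 365/256; 183/128; 23/16; 3/2; 2 } — 2913/2048
edge 14 of 14 (Red): { 0; 1; 5/4; 11/8; 45/32; 91/64 | 2913/2048; 1457/1024; 729/512; 365/256; 183/128; 23/16; 3/2; 2 } — 5825/4096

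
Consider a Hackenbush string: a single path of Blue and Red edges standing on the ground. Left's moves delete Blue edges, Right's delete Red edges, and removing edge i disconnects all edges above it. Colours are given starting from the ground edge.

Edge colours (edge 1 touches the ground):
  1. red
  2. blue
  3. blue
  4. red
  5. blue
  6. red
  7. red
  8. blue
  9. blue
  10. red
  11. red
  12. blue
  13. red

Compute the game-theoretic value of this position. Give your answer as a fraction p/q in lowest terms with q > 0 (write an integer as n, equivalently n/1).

-1435/4096

value_1 [r]  L=[(no moves)]  R=[0]  gives -1
value_2 [rb]  L=[-1]  R=[0]  gives -1/2
value_3 [rbb]  L=[-1 -1/2]  R=[0]  gives -1/4
value_4 [rbbr]  L=[-1 -1/2]  R=[-1/4 0]  gives -3/8
value_5 [rbbrb]  L=[-1 -1/2 -3/8]  R=[-1/4 0]  gives -5/16
value_6 [rbbrbr]  L=[-1 -1/2 -3/8]  R=[-5/16 -1/4 0]  gives -11/32
value_7 [rbbrbrr]  L=[-1 -1/2 -3/8]  R=[-11/32 -5/16 -1/4 0]  gives -23/64
value_8 [rbbrbrrb]  L=[-1 -1/2 -3/8 -23/64]  R=[-11/32 -5/16 -1/4 0]  gives -45/128
value_9 [rbbrbrrbb]  L=[-1 -1/2 -3/8 -23/64 -45/128]  R=[-11/32 -5/16 -1/4 0]  gives -89/256
value_10 [rbbrbrrbbr]  L=[-1 -1/2 -3/8 -23/64 -45/128]  R=[-89/256 -11/32 -5/16 -1/4 0]  gives -179/512
value_11 [rbbrbrrbbrr]  L=[-1 -1/2 -3/8 -23/64 -45/128]  R=[-179/512 -89/256 -11/32 -5/16 -1/4 0]  gives -359/1024
value_12 [rbbrbrrbbrrb]  L=[-1 -1/2 -3/8 -23/64 -45/128 -359/1024]  R=[-179/512 -89/256 -11/32 -5/16 -1/4 0]  gives -717/2048
value_13 [rbbrbrrbbrrbr]  L=[-1 -1/2 -3/8 -23/64 -45/128 -359/1024]  R=[-717/2048 -179/512 -89/256 -11/32 -5/16 -1/4 0]  gives -1435/4096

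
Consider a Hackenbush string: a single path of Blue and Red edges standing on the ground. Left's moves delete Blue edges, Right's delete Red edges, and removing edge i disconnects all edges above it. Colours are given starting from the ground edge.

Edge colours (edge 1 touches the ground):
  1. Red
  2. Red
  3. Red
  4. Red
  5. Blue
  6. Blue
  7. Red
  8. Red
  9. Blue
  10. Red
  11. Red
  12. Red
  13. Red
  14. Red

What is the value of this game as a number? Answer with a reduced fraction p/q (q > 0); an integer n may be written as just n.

val(R) = {  | 0 } = -1
val(RR) = {  | -1, 0 } = -2
val(RRR) = {  | -2, -1, 0 } = -3
val(RRRR) = {  | -3, -2, -1, 0 } = -4
val(RRRRB) = { -4 | -3, -2, -1, 0 } = -7/2
val(RRRRBB) = { -4, -7/2 | -3, -2, -1, 0 } = -13/4
val(RRRRBBR) = { -4, -7/2 | -13/4, -3, -2, -1, 0 } = -27/8
val(RRRRBBRR) = { -4, -7/2 | -27/8, -13/4, -3, -2, -1, 0 } = -55/16
val(RRRRBBRRB) = { -4, -7/2, -55/16 | -27/8, -13/4, -3, -2, -1, 0 } = -109/32
val(RRRRBBRRBR) = { -4, -7/2, -55/16 | -109/32, -27/8, -13/4, -3, -2, -1, 0 } = -219/64
val(RRRRBBRRBRR) = { -4, -7/2, -55/16 | -219/64, -109/32, -27/8, -13/4, -3, -2, -1, 0 } = -439/128
val(RRRRBBRRBRRR) = { -4, -7/2, -55/16 | -439/128, -219/64, -109/32, -27/8, -13/4, -3, -2, -1, 0 } = -879/256
val(RRRRBBRRBRRRR) = { -4, -7/2, -55/16 | -879/256, -439/128, -219/64, -109/32, -27/8, -13/4, -3, -2, -1, 0 } = -1759/512
val(RRRRBBRRBRRRRR) = { -4, -7/2, -55/16 | -1759/512, -879/256, -439/128, -219/64, -109/32, -27/8, -13/4, -3, -2, -1, 0 } = -3519/1024

-3519/1024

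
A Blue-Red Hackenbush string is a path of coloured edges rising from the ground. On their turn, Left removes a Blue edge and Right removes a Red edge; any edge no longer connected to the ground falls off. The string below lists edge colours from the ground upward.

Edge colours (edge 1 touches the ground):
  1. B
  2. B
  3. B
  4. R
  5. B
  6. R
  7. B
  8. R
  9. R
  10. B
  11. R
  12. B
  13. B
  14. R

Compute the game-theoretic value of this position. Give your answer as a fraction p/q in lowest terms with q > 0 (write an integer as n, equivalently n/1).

Build g(s[:k]) for k = 1..14, string s = B B B R B R B R R B R B B R.
edge 1 of 14 (B): { 0 | ∅ } gives 1
edge 2 of 14 (B): { 0,1 | ∅ } gives 2
edge 3 of 14 (B): { 0,1,2 | ∅ } gives 3
edge 4 of 14 (R): { 0,1,2 | 3 } gives 5/2
edge 5 of 14 (B): { 0,1,2,5/2 | 3 } gives 11/4
edge 6 of 14 (R): { 0,1,2,5/2 | 11/4,3 } gives 21/8
edge 7 of 14 (B): { 0,1,2,5/2,21/8 | 11/4,3 } gives 43/16
edge 8 of 14 (R): { 0,1,2,5/2,21/8 | 43/16,11/4,3 } gives 85/32
edge 9 of 14 (R): { 0,1,2,5/2,21/8 | 85/32,43/16,11/4,3 } gives 169/64
edge 10 of 14 (B): { 0,1,2,5/2,21/8,169/64 | 85/32,43/16,11/4,3 } gives 339/128
edge 11 of 14 (R): { 0,1,2,5/2,21/8,169/64 | 339/128,85/32,43/16,11/4,3 } gives 677/256
edge 12 of 14 (B): { 0,1,2,5/2,21/8,169/64,677/256 | 339/128,85/32,43/16,11/4,3 } gives 1355/512
edge 13 of 14 (B): { 0,1,2,5/2,21/8,169/64,677/256,1355/512 | 339/128,85/32,43/16,11/4,3 } gives 2711/1024
edge 14 of 14 (R): { 0,1,2,5/2,21/8,169/64,677/256,1355/512 | 2711/1024,339/128,85/32,43/16,11/4,3 } gives 5421/2048

5421/2048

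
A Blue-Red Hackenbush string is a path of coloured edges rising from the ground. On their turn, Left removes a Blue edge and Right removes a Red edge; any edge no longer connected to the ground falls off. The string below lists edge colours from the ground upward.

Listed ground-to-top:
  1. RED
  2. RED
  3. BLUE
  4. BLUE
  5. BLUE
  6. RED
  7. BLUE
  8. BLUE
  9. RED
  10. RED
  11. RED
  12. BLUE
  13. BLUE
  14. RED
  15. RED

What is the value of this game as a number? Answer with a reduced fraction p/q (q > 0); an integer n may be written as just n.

Recurse on prefixes of the 15-edge string RED RED BLUE BLUE BLUE RED BLUE BLUE RED RED RED BLUE BLUE RED RED:
1 of 15 · R · max L −∞ · min R 0 = -1
2 of 15 · RR · max L −∞ · min R -1 = -2
3 of 15 · RRB · max L -2 · min R -1 = -3/2
4 of 15 · RRBB · max L -3/2 · min R -1 = -5/4
5 of 15 · RRBBB · max L -5/4 · min R -1 = -9/8
6 of 15 · RRBBBR · max L -5/4 · min R -9/8 = -19/16
7 of 15 · RRBBBRB · max L -19/16 · min R -9/8 = -37/32
8 of 15 · RRBBBRBB · max L -37/32 · min R -9/8 = -73/64
9 of 15 · RRBBBRBBR · max L -37/32 · min R -73/64 = -147/128
10 of 15 · RRBBBRBBRR · max L -37/32 · min R -147/128 = -295/256
11 of 15 · RRBBBRBBRRR · max L -37/32 · min R -295/256 = -591/512
12 of 15 · RRBBBRBBRRRB · max L -591/512 · min R -295/256 = -1181/1024
13 of 15 · RRBBBRBBRRRBB · max L -1181/1024 · min R -295/256 = -2361/2048
14 of 15 · RRBBBRBBRRRBBR · max L -1181/1024 · min R -2361/2048 = -4723/4096
15 of 15 · RRBBBRBBRRRBBRR · max L -1181/1024 · min R -4723/4096 = -9447/8192

-9447/8192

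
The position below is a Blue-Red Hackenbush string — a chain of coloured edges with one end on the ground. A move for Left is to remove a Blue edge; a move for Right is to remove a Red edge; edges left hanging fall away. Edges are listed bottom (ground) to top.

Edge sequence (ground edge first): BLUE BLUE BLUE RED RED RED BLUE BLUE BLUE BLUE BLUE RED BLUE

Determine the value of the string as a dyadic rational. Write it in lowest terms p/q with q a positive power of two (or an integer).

2299/1024

Prefix values for BLUE BLUE BLUE RED RED RED BLUE BLUE BLUE BLUE BLUE RED BLUE via {L|R} + simplicity:
val_1 [B]  L=[0]  R=[—]  → 1
val_2 [BB]  L=[0, 1]  R=[—]  → 2
val_3 [BBB]  L=[0, 1, 2]  R=[—]  → 3
val_4 [BBBR]  L=[0, 1, 2]  R=[3]  → 5/2
val_5 [BBBRR]  L=[0, 1, 2]  R=[5/2, 3]  → 9/4
val_6 [BBBRRR]  L=[0, 1, 2]  R=[9/4, 5/2, 3]  → 17/8
val_7 [BBBRRRB]  L=[0, 1, 2, 17/8]  R=[9/4, 5/2, 3]  → 35/16
val_8 [BBBRRRBB]  L=[0, 1, 2, 17/8, 35/16]  R=[9/4, 5/2, 3]  → 71/32
val_9 [BBBRRRBBB]  L=[0, 1, 2, 17/8, 35/16, 71/32]  R=[9/4, 5/2, 3]  → 143/64
val_10 [BBBRRRBBBB]  L=[0, 1, 2, 17/8, 35/16, 71/32, 143/64]  R=[9/4, 5/2, 3]  → 287/128
val_11 [BBBRRRBBBBB]  L=[0, 1, 2, 17/8, 35/16, 71/32, 143/64, 287/128]  R=[9/4, 5/2, 3]  → 575/256
val_12 [BBBRRRBBBBBR]  L=[0, 1, 2, 17/8, 35/16, 71/32, 143/64, 287/128]  R=[575/256, 9/4, 5/2, 3]  → 1149/512
val_13 [BBBRRRBBBBBRB]  L=[0, 1, 2, 17/8, 35/16, 71/32, 143/64, 287/128, 1149/512]  R=[575/256, 9/4, 5/2, 3]  → 2299/1024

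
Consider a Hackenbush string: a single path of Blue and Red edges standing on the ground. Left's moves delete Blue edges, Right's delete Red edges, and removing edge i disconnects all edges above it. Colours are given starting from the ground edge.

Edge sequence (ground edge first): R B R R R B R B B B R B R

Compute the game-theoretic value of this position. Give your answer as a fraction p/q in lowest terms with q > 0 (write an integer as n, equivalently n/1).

-3723/4096

R: Left {  }, Right { 0 } — simplest -1
RB: Left { -1 }, Right { 0 } — simplest -1/2
RBR: Left { -1 }, Right { -1/2,0 } — simplest -3/4
RBRR: Left { -1 }, Right { -3/4,-1/2,0 } — simplest -7/8
RBRRR: Left { -1 }, Right { -7/8,-3/4,-1/2,0 } — simplest -15/16
RBRRRB: Left { -1,-15/16 }, Right { -7/8,-3/4,-1/2,0 } — simplest -29/32
RBRRRBR: Left { -1,-15/16 }, Right { -29/32,-7/8,-3/4,-1/2,0 } — simplest -59/64
RBRRRBRB: Left { -1,-15/16,-59/64 }, Right { -29/32,-7/8,-3/4,-1/2,0 } — simplest -117/128
RBRRRBRBB: Left { -1,-15/16,-59/64,-117/128 }, Right { -29/32,-7/8,-3/4,-1/2,0 } — simplest -233/256
RBRRRBRBBB: Left { -1,-15/16,-59/64,-117/128,-233/256 }, Right { -29/32,-7/8,-3/4,-1/2,0 } — simplest -465/512
RBRRRBRBBBR: Left { -1,-15/16,-59/64,-117/128,-233/256 }, Right { -465/512,-29/32,-7/8,-3/4,-1/2,0 } — simplest -931/1024
RBRRRBRBBBRB: Left { -1,-15/16,-59/64,-117/128,-233/256,-931/1024 }, Right { -465/512,-29/32,-7/8,-3/4,-1/2,0 } — simplest -1861/2048
RBRRRBRBBBRBR: Left { -1,-15/16,-59/64,-117/128,-233/256,-931/1024 }, Right { -1861/2048,-465/512,-29/32,-7/8,-3/4,-1/2,0 } — simplest -3723/4096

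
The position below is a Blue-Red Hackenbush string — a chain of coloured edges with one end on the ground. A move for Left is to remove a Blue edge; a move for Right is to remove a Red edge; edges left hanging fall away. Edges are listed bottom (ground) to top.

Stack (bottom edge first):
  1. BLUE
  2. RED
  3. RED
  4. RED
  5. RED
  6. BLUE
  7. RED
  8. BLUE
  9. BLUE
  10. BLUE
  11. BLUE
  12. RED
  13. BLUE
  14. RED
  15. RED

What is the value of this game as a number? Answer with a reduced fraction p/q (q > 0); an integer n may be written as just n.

1513/16384

Recurse on prefixes of the 15-edge string BLUE RED RED RED RED BLUE RED BLUE BLUE BLUE BLUE RED BLUE RED RED:
v_1 [B]  L=[0]  R=[none]  ⇒ 1
v_2 [BR]  L=[0]  R=[1]  ⇒ 1/2
v_3 [BRR]  L=[0]  R=[1/2 1]  ⇒ 1/4
v_4 [BRRR]  L=[0]  R=[1/4 1/2 1]  ⇒ 1/8
v_5 [BRRRR]  L=[0]  R=[1/8 1/4 1/2 1]  ⇒ 1/16
v_6 [BRRRRB]  L=[0 1/16]  R=[1/8 1/4 1/2 1]  ⇒ 3/32
v_7 [BRRRRBR]  L=[0 1/16]  R=[3/32 1/8 1/4 1/2 1]  ⇒ 5/64
v_8 [BRRRRBRB]  L=[0 1/16 5/64]  R=[3/32 1/8 1/4 1/2 1]  ⇒ 11/128
v_9 [BRRRRBRBB]  L=[0 1/16 5/64 11/128]  R=[3/32 1/8 1/4 1/2 1]  ⇒ 23/256
v_10 [BRRRRBRBBB]  L=[0 1/16 5/64 11/128 23/256]  R=[3/32 1/8 1/4 1/2 1]  ⇒ 47/512
v_11 [BRRRRBRBBBB]  L=[0 1/16 5/64 11/128 23/256 47/512]  R=[3/32 1/8 1/4 1/2 1]  ⇒ 95/1024
v_12 [BRRRRBRBBBBR]  L=[0 1/16 5/64 11/128 23/256 47/512]  R=[95/1024 3/32 1/8 1/4 1/2 1]  ⇒ 189/2048
v_13 [BRRRRBRBBBBRB]  L=[0 1/16 5/64 11/128 23/256 47/512 189/2048]  R=[95/1024 3/32 1/8 1/4 1/2 1]  ⇒ 379/4096
v_14 [BRRRRBRBBBBRBR]  L=[0 1/16 5/64 11/128 23/256 47/512 189/2048]  R=[379/4096 95/1024 3/32 1/8 1/4 1/2 1]  ⇒ 757/8192
v_15 [BRRRRBRBBBBRBRR]  L=[0 1/16 5/64 11/128 23/256 47/512 189/2048]  R=[757/8192 379/4096 95/1024 3/32 1/8 1/4 1/2 1]  ⇒ 1513/16384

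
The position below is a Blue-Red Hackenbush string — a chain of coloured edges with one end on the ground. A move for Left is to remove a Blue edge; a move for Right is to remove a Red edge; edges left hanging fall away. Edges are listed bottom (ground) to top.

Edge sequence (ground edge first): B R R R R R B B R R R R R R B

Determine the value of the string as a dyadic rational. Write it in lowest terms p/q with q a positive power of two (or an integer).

771/16384

g_1 [B]  L=[0]  R=[·]  so 1
g_2 [BR]  L=[0]  R=[1]  so 1/2
g_3 [BRR]  L=[0]  R=[1/2 1]  so 1/4
g_4 [BRRR]  L=[0]  R=[1/4 1/2 1]  so 1/8
g_5 [BRRRR]  L=[0]  R=[1/8 1/4 1/2 1]  so 1/16
g_6 [BRRRRR]  L=[0]  R=[1/16 1/8 1/4 1/2 1]  so 1/32
g_7 [BRRRRRB]  L=[0 1/32]  R=[1/16 1/8 1/4 1/2 1]  so 3/64
g_8 [BRRRRRBB]  L=[0 1/32 3/64]  R=[1/16 1/8 1/4 1/2 1]  so 7/128
g_9 [BRRRRRBBR]  L=[0 1/32 3/64]  R=[7/128 1/16 1/8 1/4 1/2 1]  so 13/256
g_10 [BRRRRRBBRR]  L=[0 1/32 3/64]  R=[13/256 7/128 1/16 1/8 1/4 1/2 1]  so 25/512
g_11 [BRRRRRBBRRR]  L=[0 1/32 3/64]  R=[25/512 13/256 7/128 1/16 1/8 1/4 1/2 1]  so 49/1024
g_12 [BRRRRRBBRRRR]  L=[0 1/32 3/64]  R=[49/1024 25/512 13/256 7/128 1/16 1/8 1/4 1/2 1]  so 97/2048
g_13 [BRRRRRBBRRRRR]  L=[0 1/32 3/64]  R=[97/2048 49/1024 25/512 13/256 7/128 1/16 1/8 1/4 1/2 1]  so 193/4096
g_14 [BRRRRRBBRRRRRR]  L=[0 1/32 3/64]  R=[193/4096 97/2048 49/1024 25/512 13/256 7/128 1/16 1/8 1/4 1/2 1]  so 385/8192
g_15 [BRRRRRBBRRRRRRB]  L=[0 1/32 3/64 385/8192]  R=[193/4096 97/2048 49/1024 25/512 13/256 7/128 1/16 1/8 1/4 1/2 1]  so 771/16384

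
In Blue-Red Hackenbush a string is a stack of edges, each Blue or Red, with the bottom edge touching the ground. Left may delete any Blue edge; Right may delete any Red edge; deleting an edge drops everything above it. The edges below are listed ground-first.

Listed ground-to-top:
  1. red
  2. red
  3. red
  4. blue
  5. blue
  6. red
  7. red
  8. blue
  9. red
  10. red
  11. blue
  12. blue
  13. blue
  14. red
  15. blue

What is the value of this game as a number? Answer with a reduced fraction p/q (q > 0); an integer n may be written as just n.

-9925/4096

Build value(s[:k]) for k = 1..15, string s = red red red blue blue red red blue red red blue blue blue red blue.
value_1 [r]  L=[]  R=[0]  → -1
value_2 [rr]  L=[]  R=[-1,0]  → -2
value_3 [rrr]  L=[]  R=[-2,-1,0]  → -3
value_4 [rrrb]  L=[-3]  R=[-2,-1,0]  → -5/2
value_5 [rrrbb]  L=[-3,-5/2]  R=[-2,-1,0]  → -9/4
value_6 [rrrbbr]  L=[-3,-5/2]  R=[-9/4,-2,-1,0]  → -19/8
value_7 [rrrbbrr]  L=[-3,-5/2]  R=[-19/8,-9/4,-2,-1,0]  → -39/16
value_8 [rrrbbrrb]  L=[-3,-5/2,-39/16]  R=[-19/8,-9/4,-2,-1,0]  → -77/32
value_9 [rrrbbrrbr]  L=[-3,-5/2,-39/16]  R=[-77/32,-19/8,-9/4,-2,-1,0]  → -155/64
value_10 [rrrbbrrbrr]  L=[-3,-5/2,-39/16]  R=[-155/64,-77/32,-19/8,-9/4,-2,-1,0]  → -311/128
value_11 [rrrbbrrbrrb]  L=[-3,-5/2,-39/16,-311/128]  R=[-155/64,-77/32,-19/8,-9/4,-2,-1,0]  → -621/256
value_12 [rrrbbrrbrrbb]  L=[-3,-5/2,-39/16,-311/128,-621/256]  R=[-155/64,-77/32,-19/8,-9/4,-2,-1,0]  → -1241/512
value_13 [rrrbbrrbrrbbb]  L=[-3,-5/2,-39/16,-311/128,-621/256,-1241/512]  R=[-155/64,-77/32,-19/8,-9/4,-2,-1,0]  → -2481/1024
value_14 [rrrbbrrbrrbbbr]  L=[-3,-5/2,-39/16,-311/128,-621/256,-1241/512]  R=[-2481/1024,-155/64,-77/32,-19/8,-9/4,-2,-1,0]  → -4963/2048
value_15 [rrrbbrrbrrbbbrb]  L=[-3,-5/2,-39/16,-311/128,-621/256,-1241/512,-4963/2048]  R=[-2481/1024,-155/64,-77/32,-19/8,-9/4,-2,-1,0]  → -9925/4096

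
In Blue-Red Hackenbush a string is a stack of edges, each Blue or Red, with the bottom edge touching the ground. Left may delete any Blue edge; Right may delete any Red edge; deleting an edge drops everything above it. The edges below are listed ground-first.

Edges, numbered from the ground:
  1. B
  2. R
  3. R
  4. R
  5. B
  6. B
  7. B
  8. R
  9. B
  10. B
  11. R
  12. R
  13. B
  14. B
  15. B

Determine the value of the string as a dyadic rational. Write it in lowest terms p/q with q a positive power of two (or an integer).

3791/16384

Build val(s[:k]) for k = 1..15, string s = B R R R B B B R B B R R B B B.
B: Left { 0 }, Right {  } ⇒ simplest 1
BR: Left { 0 }, Right { 1 } ⇒ simplest 1/2
BRR: Left { 0 }, Right { 1/2, 1 } ⇒ simplest 1/4
BRRR: Left { 0 }, Right { 1/4, 1/2, 1 } ⇒ simplest 1/8
BRRRB: Left { 0, 1/8 }, Right { 1/4, 1/2, 1 } ⇒ simplest 3/16
BRRRBB: Left { 0, 1/8, 3/16 }, Right { 1/4, 1/2, 1 } ⇒ simplest 7/32
BRRRBBB: Left { 0, 1/8, 3/16, 7/32 }, Right { 1/4, 1/2, 1 } ⇒ simplest 15/64
BRRRBBBR: Left { 0, 1/8, 3/16, 7/32 }, Right { 15/64, 1/4, 1/2, 1 } ⇒ simplest 29/128
BRRRBBBRB: Left { 0, 1/8, 3/16, 7/32, 29/128 }, Right { 15/64, 1/4, 1/2, 1 } ⇒ simplest 59/256
BRRRBBBRBB: Left { 0, 1/8, 3/16, 7/32, 29/128, 59/256 }, Right { 15/64, 1/4, 1/2, 1 } ⇒ simplest 119/512
BRRRBBBRBBR: Left { 0, 1/8, 3/16, 7/32, 29/128, 59/256 }, Right { 119/512, 15/64, 1/4, 1/2, 1 } ⇒ simplest 237/1024
BRRRBBBRBBRR: Left { 0, 1/8, 3/16, 7/32, 29/128, 59/256 }, Right { 237/1024, 119/512, 15/64, 1/4, 1/2, 1 } ⇒ simplest 473/2048
BRRRBBBRBBRRB: Left { 0, 1/8, 3/16, 7/32, 29/128, 59/256, 473/2048 }, Right { 237/1024, 119/512, 15/64, 1/4, 1/2, 1 } ⇒ simplest 947/4096
BRRRBBBRBBRRBB: Left { 0, 1/8, 3/16, 7/32, 29/128, 59/256, 473/2048, 947/4096 }, Right { 237/1024, 119/512, 15/64, 1/4, 1/2, 1 } ⇒ simplest 1895/8192
BRRRBBBRBBRRBBB: Left { 0, 1/8, 3/16, 7/32, 29/128, 59/256, 473/2048, 947/4096, 1895/8192 }, Right { 237/1024, 119/512, 15/64, 1/4, 1/2, 1 } ⇒ simplest 3791/16384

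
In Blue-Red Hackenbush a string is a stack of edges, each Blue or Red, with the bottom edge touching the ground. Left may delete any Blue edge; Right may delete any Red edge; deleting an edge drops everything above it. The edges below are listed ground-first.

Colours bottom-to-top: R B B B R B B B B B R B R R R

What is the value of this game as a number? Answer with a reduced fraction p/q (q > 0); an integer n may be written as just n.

Build val(s[:k]) for k = 1..15, string s = R B B B R B B B B B R B R R R.
R: Left { none }, Right { 0 } ⇒ simplest -1
RB: Left { -1 }, Right { 0 } ⇒ simplest -1/2
RBB: Left { -1; -1/2 }, Right { 0 } ⇒ simplest -1/4
RBBB: Left { -1; -1/2; -1/4 }, Right { 0 } ⇒ simplest -1/8
RBBBR: Left { -1; -1/2; -1/4 }, Right { -1/8; 0 } ⇒ simplest -3/16
RBBBRB: Left { -1; -1/2; -1/4; -3/16 }, Right { -1/8; 0 } ⇒ simplest -5/32
RBBBRBB: Left { -1; -1/2; -1/4; -3/16; -5/32 }, Right { -1/8; 0 } ⇒ simplest -9/64
RBBBRBBB: Left { -1; -1/2; -1/4; -3/16; -5/32; -9/64 }, Right { -1/8; 0 } ⇒ simplest -17/128
RBBBRBBBB: Left { -1; -1/2; -1/4; -3/16; -5/32; -9/64; -17/128 }, Right { -1/8; 0 } ⇒ simplest -33/256
RBBBRBBBBB: Left { -1; -1/2; -1/4; -3/16; -5/32; -9/64; -17/128; -33/256 }, Right { -1/8; 0 } ⇒ simplest -65/512
RBBBRBBBBBR: Left { -1; -1/2; -1/4; -3/16; -5/32; -9/64; -17/128; -33/256 }, Right { -65/512; -1/8; 0 } ⇒ simplest -131/1024
RBBBRBBBBBRB: Left { -1; -1/2; -1/4; -3/16; -5/32; -9/64; -17/128; -33/256; -131/1024 }, Right { -65/512; -1/8; 0 } ⇒ simplest -261/2048
RBBBRBBBBBRBR: Left { -1; -1/2; -1/4; -3/16; -5/32; -9/64; -17/128; -33/256; -131/1024 }, Right { -261/2048; -65/512; -1/8; 0 } ⇒ simplest -523/4096
RBBBRBBBBBRBRR: Left { -1; -1/2; -1/4; -3/16; -5/32; -9/64; -17/128; -33/256; -131/1024 }, Right { -523/4096; -261/2048; -65/512; -1/8; 0 } ⇒ simplest -1047/8192
RBBBRBBBBBRBRRR: Left { -1; -1/2; -1/4; -3/16; -5/32; -9/64; -17/128; -33/256; -131/1024 }, Right { -1047/8192; -523/4096; -261/2048; -65/512; -1/8; 0 } ⇒ simplest -2095/16384

-2095/16384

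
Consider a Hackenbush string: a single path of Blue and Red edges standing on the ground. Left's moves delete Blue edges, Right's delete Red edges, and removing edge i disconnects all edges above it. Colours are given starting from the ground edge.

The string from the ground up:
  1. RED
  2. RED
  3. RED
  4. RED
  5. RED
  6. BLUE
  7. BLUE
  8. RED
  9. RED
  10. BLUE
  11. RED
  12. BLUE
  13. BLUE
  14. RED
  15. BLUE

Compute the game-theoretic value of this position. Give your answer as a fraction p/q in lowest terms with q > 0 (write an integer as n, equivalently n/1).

-4517/1024

value_1 [R]  L=[·]  R=[0]  = -1
value_2 [RR]  L=[·]  R=[-1; 0]  = -2
value_3 [RRR]  L=[·]  R=[-2; -1; 0]  = -3
value_4 [RRRR]  L=[·]  R=[-3; -2; -1; 0]  = -4
value_5 [RRRRR]  L=[·]  R=[-4; -3; -2; -1; 0]  = -5
value_6 [RRRRRB]  L=[-5]  R=[-4; -3; -2; -1; 0]  = -9/2
value_7 [RRRRRBB]  L=[-5; -9/2]  R=[-4; -3; -2; -1; 0]  = -17/4
value_8 [RRRRRBBR]  L=[-5; -9/2]  R=[-17/4; -4; -3; -2; -1; 0]  = -35/8
value_9 [RRRRRBBRR]  L=[-5; -9/2]  R=[-35/8; -17/4; -4; -3; -2; -1; 0]  = -71/16
value_10 [RRRRRBBRRB]  L=[-5; -9/2; -71/16]  R=[-35/8; -17/4; -4; -3; -2; -1; 0]  = -141/32
value_11 [RRRRRBBRRBR]  L=[-5; -9/2; -71/16]  R=[-141/32; -35/8; -17/4; -4; -3; -2; -1; 0]  = -283/64
value_12 [RRRRRBBRRBRB]  L=[-5; -9/2; -71/16; -283/64]  R=[-141/32; -35/8; -17/4; -4; -3; -2; -1; 0]  = -565/128
value_13 [RRRRRBBRRBRBB]  L=[-5; -9/2; -71/16; -283/64; -565/128]  R=[-141/32; -35/8; -17/4; -4; -3; -2; -1; 0]  = -1129/256
value_14 [RRRRRBBRRBRBBR]  L=[-5; -9/2; -71/16; -283/64; -565/128]  R=[-1129/256; -141/32; -35/8; -17/4; -4; -3; -2; -1; 0]  = -2259/512
value_15 [RRRRRBBRRBRBBRB]  L=[-5; -9/2; -71/16; -283/64; -565/128; -2259/512]  R=[-1129/256; -141/32; -35/8; -17/4; -4; -3; -2; -1; 0]  = -4517/1024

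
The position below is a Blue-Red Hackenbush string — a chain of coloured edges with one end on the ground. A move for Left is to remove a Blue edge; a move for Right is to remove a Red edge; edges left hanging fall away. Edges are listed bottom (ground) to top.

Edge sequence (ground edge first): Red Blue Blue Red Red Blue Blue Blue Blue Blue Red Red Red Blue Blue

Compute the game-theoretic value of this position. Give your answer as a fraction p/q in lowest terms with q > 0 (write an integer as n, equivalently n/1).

value_1 [R]  L=[—]  R=[0]  gives -1
value_2 [RB]  L=[-1]  R=[0]  gives -1/2
value_3 [RBB]  L=[-1 -1/2]  R=[0]  gives -1/4
value_4 [RBBR]  L=[-1 -1/2]  R=[-1/4 0]  gives -3/8
value_5 [RBBRR]  L=[-1 -1/2]  R=[-3/8 -1/4 0]  gives -7/16
value_6 [RBBRRB]  L=[-1 -1/2 -7/16]  R=[-3/8 -1/4 0]  gives -13/32
value_7 [RBBRRBB]  L=[-1 -1/2 -7/16 -13/32]  R=[-3/8 -1/4 0]  gives -25/64
value_8 [RBBRRBBB]  L=[-1 -1/2 -7/16 -13/32 -25/64]  R=[-3/8 -1/4 0]  gives -49/128
value_9 [RBBRRBBBB]  L=[-1 -1/2 -7/16 -13/32 -25/64 -49/128]  R=[-3/8 -1/4 0]  gives -97/256
value_10 [RBBRRBBBBB]  L=[-1 -1/2 -7/16 -13/32 -25/64 -49/128 -97/256]  R=[-3/8 -1/4 0]  gives -193/512
value_11 [RBBRRBBBBBR]  L=[-1 -1/2 -7/16 -13/32 -25/64 -49/128 -97/256]  R=[-193/512 -3/8 -1/4 0]  gives -387/1024
value_12 [RBBRRBBBBBRR]  L=[-1 -1/2 -7/16 -13/32 -25/64 -49/128 -97/256]  R=[-387/1024 -193/512 -3/8 -1/4 0]  gives -775/2048
value_13 [RBBRRBBBBBRRR]  L=[-1 -1/2 -7/16 -13/32 -25/64 -49/128 -97/256]  R=[-775/2048 -387/1024 -193/512 -3/8 -1/4 0]  gives -1551/4096
value_14 [RBBRRBBBBBRRRB]  L=[-1 -1/2 -7/16 -13/32 -25/64 -49/128 -97/256 -1551/4096]  R=[-775/2048 -387/1024 -193/512 -3/8 -1/4 0]  gives -3101/8192
value_15 [RBBRRBBBBBRRRBB]  L=[-1 -1/2 -7/16 -13/32 -25/64 -49/128 -97/256 -1551/4096 -3101/8192]  R=[-775/2048 -387/1024 -193/512 -3/8 -1/4 0]  gives -6201/16384

-6201/16384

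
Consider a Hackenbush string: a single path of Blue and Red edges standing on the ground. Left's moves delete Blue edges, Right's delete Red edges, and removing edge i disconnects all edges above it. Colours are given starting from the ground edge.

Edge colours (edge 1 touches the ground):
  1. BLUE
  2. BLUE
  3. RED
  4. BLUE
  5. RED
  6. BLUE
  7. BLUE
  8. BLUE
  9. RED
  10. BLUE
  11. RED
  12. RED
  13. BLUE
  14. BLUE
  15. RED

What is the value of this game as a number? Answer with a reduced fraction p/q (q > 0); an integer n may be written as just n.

Build v(s[:k]) for k = 1..15, string s = BLUE BLUE RED BLUE RED BLUE BLUE BLUE RED BLUE RED RED BLUE BLUE RED.
step 1: add BLUE to get B; options L={ 0 } R={ ∅ } so 1
step 2: add BLUE to get BB; options L={ 0; 1 } R={ ∅ } so 2
step 3: add RED to get BBR; options L={ 0; 1 } R={ 2 } so 3/2
step 4: add BLUE to get BBRB; options L={ 0; 1; 3/2 } R={ 2 } so 7/4
step 5: add RED to get BBRBR; options L={ 0; 1; 3/2 } R={ 7/4; 2 } so 13/8
step 6: add BLUE to get BBRBRB; options L={ 0; 1; 3/2; 13/8 } R={ 7/4; 2 } so 27/16
step 7: add BLUE to get BBRBRBB; options L={ 0; 1; 3/2; 13/8; 27/16 } R={ 7/4; 2 } so 55/32
step 8: add BLUE to get BBRBRBBB; options L={ 0; 1; 3/2; 13/8; 27/16; 55/32 } R={ 7/4; 2 } so 111/64
step 9: add RED to get BBRBRBBBR; options L={ 0; 1; 3/2; 13/8; 27/16; 55/32 } R={ 111/64; 7/4; 2 } so 221/128
step 10: add BLUE to get BBRBRBBBRB; options L={ 0; 1; 3/2; 13/8; 27/16; 55/32; 221/128 } R={ 111/64; 7/4; 2 } so 443/256
step 11: add RED to get BBRBRBBBRBR; options L={ 0; 1; 3/2; 13/8; 27/16; 55/32; 221/128 } R={ 443/256; 111/64; 7/4; 2 } so 885/512
step 12: add RED to get BBRBRBBBRBRR; options L={ 0; 1; 3/2; 13/8; 27/16; 55/32; 221/128 } R={ 885/512; 443/256; 111/64; 7/4; 2 } so 1769/1024
step 13: add BLUE to get BBRBRBBBRBRRB; options L={ 0; 1; 3/2; 13/8; 27/16; 55/32; 221/128; 1769/1024 } R={ 885/512; 443/256; 111/64; 7/4; 2 } so 3539/2048
step 14: add BLUE to get BBRBRBBBRBRRBB; options L={ 0; 1; 3/2; 13/8; 27/16; 55/32; 221/128; 1769/1024; 3539/2048 } R={ 885/512; 443/256; 111/64; 7/4; 2 } so 7079/4096
step 15: add RED to get BBRBRBBBRBRRBBR; options L={ 0; 1; 3/2; 13/8; 27/16; 55/32; 221/128; 1769/1024; 3539/2048 } R={ 7079/4096; 885/512; 443/256; 111/64; 7/4; 2 } so 14157/8192

14157/8192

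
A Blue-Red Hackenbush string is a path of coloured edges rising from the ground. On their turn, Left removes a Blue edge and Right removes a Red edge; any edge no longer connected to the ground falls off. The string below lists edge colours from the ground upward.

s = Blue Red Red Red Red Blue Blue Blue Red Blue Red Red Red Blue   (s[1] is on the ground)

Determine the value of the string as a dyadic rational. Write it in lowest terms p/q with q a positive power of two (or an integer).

931/8192

v(B) = { 0 | · } = 1
v(BR) = { 0 | 1 } = 1/2
v(BRR) = { 0 | 1/2, 1 } = 1/4
v(BRRR) = { 0 | 1/4, 1/2, 1 } = 1/8
v(BRRRR) = { 0 | 1/8, 1/4, 1/2, 1 } = 1/16
v(BRRRRB) = { 0, 1/16 | 1/8, 1/4, 1/2, 1 } = 3/32
v(BRRRRBB) = { 0, 1/16, 3/32 | 1/8, 1/4, 1/2, 1 } = 7/64
v(BRRRRBBB) = { 0, 1/16, 3/32, 7/64 | 1/8, 1/4, 1/2, 1 } = 15/128
v(BRRRRBBBR) = { 0, 1/16, 3/32, 7/64 | 15/128, 1/8, 1/4, 1/2, 1 } = 29/256
v(BRRRRBBBRB) = { 0, 1/16, 3/32, 7/64, 29/256 | 15/128, 1/8, 1/4, 1/2, 1 } = 59/512
v(BRRRRBBBRBR) = { 0, 1/16, 3/32, 7/64, 29/256 | 59/512, 15/128, 1/8, 1/4, 1/2, 1 } = 117/1024
v(BRRRRBBBRBRR) = { 0, 1/16, 3/32, 7/64, 29/256 | 117/1024, 59/512, 15/128, 1/8, 1/4, 1/2, 1 } = 233/2048
v(BRRRRBBBRBRRR) = { 0, 1/16, 3/32, 7/64, 29/256 | 233/2048, 117/1024, 59/512, 15/128, 1/8, 1/4, 1/2, 1 } = 465/4096
v(BRRRRBBBRBRRRB) = { 0, 1/16, 3/32, 7/64, 29/256, 465/4096 | 233/2048, 117/1024, 59/512, 15/128, 1/8, 1/4, 1/2, 1 } = 931/8192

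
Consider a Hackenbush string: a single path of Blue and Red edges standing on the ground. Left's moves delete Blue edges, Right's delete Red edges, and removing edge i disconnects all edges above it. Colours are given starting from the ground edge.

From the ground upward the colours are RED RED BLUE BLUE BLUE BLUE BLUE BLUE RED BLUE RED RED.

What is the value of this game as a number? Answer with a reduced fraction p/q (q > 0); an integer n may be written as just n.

-1047/1024

1 of 12 · R · max L −∞ · min R 0 => -1
2 of 12 · RR · max L −∞ · min R -1 => -2
3 of 12 · RRB · max L -2 · min R -1 => -3/2
4 of 12 · RRBB · max L -3/2 · min R -1 => -5/4
5 of 12 · RRBBB · max L -5/4 · min R -1 => -9/8
6 of 12 · RRBBBB · max L -9/8 · min R -1 => -17/16
7 of 12 · RRBBBBB · max L -17/16 · min R -1 => -33/32
8 of 12 · RRBBBBBB · max L -33/32 · min R -1 => -65/64
9 of 12 · RRBBBBBBR · max L -33/32 · min R -65/64 => -131/128
10 of 12 · RRBBBBBBRB · max L -131/128 · min R -65/64 => -261/256
11 of 12 · RRBBBBBBRBR · max L -131/128 · min R -261/256 => -523/512
12 of 12 · RRBBBBBBRBRR · max L -131/128 · min R -523/512 => -1047/1024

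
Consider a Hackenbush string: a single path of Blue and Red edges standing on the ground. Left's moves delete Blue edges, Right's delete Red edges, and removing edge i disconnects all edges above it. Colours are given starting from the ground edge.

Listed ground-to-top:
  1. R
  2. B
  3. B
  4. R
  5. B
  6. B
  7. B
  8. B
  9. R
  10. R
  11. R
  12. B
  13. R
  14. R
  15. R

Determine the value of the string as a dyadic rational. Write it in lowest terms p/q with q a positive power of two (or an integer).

-4335/16384

val_1 [R]  L=[·]  R=[0]  = -1
val_2 [RB]  L=[-1]  R=[0]  = -1/2
val_3 [RBB]  L=[-1,-1/2]  R=[0]  = -1/4
val_4 [RBBR]  L=[-1,-1/2]  R=[-1/4,0]  = -3/8
val_5 [RBBRB]  L=[-1,-1/2,-3/8]  R=[-1/4,0]  = -5/16
val_6 [RBBRBB]  L=[-1,-1/2,-3/8,-5/16]  R=[-1/4,0]  = -9/32
val_7 [RBBRBBB]  L=[-1,-1/2,-3/8,-5/16,-9/32]  R=[-1/4,0]  = -17/64
val_8 [RBBRBBBB]  L=[-1,-1/2,-3/8,-5/16,-9/32,-17/64]  R=[-1/4,0]  = -33/128
val_9 [RBBRBBBBR]  L=[-1,-1/2,-3/8,-5/16,-9/32,-17/64]  R=[-33/128,-1/4,0]  = -67/256
val_10 [RBBRBBBBRR]  L=[-1,-1/2,-3/8,-5/16,-9/32,-17/64]  R=[-67/256,-33/128,-1/4,0]  = -135/512
val_11 [RBBRBBBBRRR]  L=[-1,-1/2,-3/8,-5/16,-9/32,-17/64]  R=[-135/512,-67/256,-33/128,-1/4,0]  = -271/1024
val_12 [RBBRBBBBRRRB]  L=[-1,-1/2,-3/8,-5/16,-9/32,-17/64,-271/1024]  R=[-135/512,-67/256,-33/128,-1/4,0]  = -541/2048
val_13 [RBBRBBBBRRRBR]  L=[-1,-1/2,-3/8,-5/16,-9/32,-17/64,-271/1024]  R=[-541/2048,-135/512,-67/256,-33/128,-1/4,0]  = -1083/4096
val_14 [RBBRBBBBRRRBRR]  L=[-1,-1/2,-3/8,-5/16,-9/32,-17/64,-271/1024]  R=[-1083/4096,-541/2048,-135/512,-67/256,-33/128,-1/4,0]  = -2167/8192
val_15 [RBBRBBBBRRRBRRR]  L=[-1,-1/2,-3/8,-5/16,-9/32,-17/64,-271/1024]  R=[-2167/8192,-1083/4096,-541/2048,-135/512,-67/256,-33/128,-1/4,0]  = -4335/16384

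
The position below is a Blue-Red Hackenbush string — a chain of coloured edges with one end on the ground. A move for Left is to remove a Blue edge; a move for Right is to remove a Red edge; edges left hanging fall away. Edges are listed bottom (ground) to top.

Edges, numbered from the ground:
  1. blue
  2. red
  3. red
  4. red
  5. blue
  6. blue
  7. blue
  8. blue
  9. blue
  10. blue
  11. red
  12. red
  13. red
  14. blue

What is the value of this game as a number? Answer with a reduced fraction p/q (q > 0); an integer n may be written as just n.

G_1 [b]  L=[0]  R=[—]  ⇒ 1
G_2 [br]  L=[0]  R=[1]  ⇒ 1/2
G_3 [brr]  L=[0]  R=[1/2 1]  ⇒ 1/4
G_4 [brrr]  L=[0]  R=[1/4 1/2 1]  ⇒ 1/8
G_5 [brrrb]  L=[0 1/8]  R=[1/4 1/2 1]  ⇒ 3/16
G_6 [brrrbb]  L=[0 1/8 3/16]  R=[1/4 1/2 1]  ⇒ 7/32
G_7 [brrrbbb]  L=[0 1/8 3/16 7/32]  R=[1/4 1/2 1]  ⇒ 15/64
G_8 [brrrbbbb]  L=[0 1/8 3/16 7/32 15/64]  R=[1/4 1/2 1]  ⇒ 31/128
G_9 [brrrbbbbb]  L=[0 1/8 3/16 7/32 15/64 31/128]  R=[1/4 1/2 1]  ⇒ 63/256
G_10 [brrrbbbbbb]  L=[0 1/8 3/16 7/32 15/64 31/128 63/256]  R=[1/4 1/2 1]  ⇒ 127/512
G_11 [brrrbbbbbbr]  L=[0 1/8 3/16 7/32 15/64 31/128 63/256]  R=[127/512 1/4 1/2 1]  ⇒ 253/1024
G_12 [brrrbbbbbbrr]  L=[0 1/8 3/16 7/32 15/64 31/128 63/256]  R=[253/1024 127/512 1/4 1/2 1]  ⇒ 505/2048
G_13 [brrrbbbbbbrrr]  L=[0 1/8 3/16 7/32 15/64 31/128 63/256]  R=[505/2048 253/1024 127/512 1/4 1/2 1]  ⇒ 1009/4096
G_14 [brrrbbbbbbrrrb]  L=[0 1/8 3/16 7/32 15/64 31/128 63/256 1009/4096]  R=[505/2048 253/1024 127/512 1/4 1/2 1]  ⇒ 2019/8192

2019/8192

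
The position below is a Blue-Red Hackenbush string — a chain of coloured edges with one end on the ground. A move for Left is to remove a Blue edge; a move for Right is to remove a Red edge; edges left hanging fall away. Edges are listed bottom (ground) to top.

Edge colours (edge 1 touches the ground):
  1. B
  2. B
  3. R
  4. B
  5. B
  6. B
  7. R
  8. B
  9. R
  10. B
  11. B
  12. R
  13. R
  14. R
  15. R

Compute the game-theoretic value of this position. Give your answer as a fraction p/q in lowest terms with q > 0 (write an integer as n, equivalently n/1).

edge 1 of 15 (B): { 0 | ∅ } so 1
edge 2 of 15 (B): { 0; 1 | ∅ } so 2
edge 3 of 15 (R): { 0; 1 | 2 } so 3/2
edge 4 of 15 (B): { 0; 1; 3/2 | 2 } so 7/4
edge 5 of 15 (B): { 0; 1; 3/2; 7/4 | 2 } so 15/8
edge 6 of 15 (B): { 0; 1; 3/2; 7/4; 15/8 | 2 } so 31/16
edge 7 of 15 (R): { 0; 1; 3/2; 7/4; 15/8 | 31/16; 2 } so 61/32
edge 8 of 15 (B): { 0; 1; 3/2; 7/4; 15/8; 61/32 | 31/16; 2 } so 123/64
edge 9 of 15 (R): { 0; 1; 3/2; 7/4; 15/8; 61/32 | 123/64; 31/16; 2 } so 245/128
edge 10 of 15 (B): { 0; 1; 3/2; 7/4; 15/8; 61/32; 245/128 | 123/64; 31/16; 2 } so 491/256
edge 11 of 15 (B): { 0; 1; 3/2; 7/4; 15/8; 61/32; 245/128; 491/256 | 123/64; 31/16; 2 } so 983/512
edge 12 of 15 (R): { 0; 1; 3/2; 7/4; 15/8; 61/32; 245/128; 491/256 | 983/512; 123/64; 31/16; 2 } so 1965/1024
edge 13 of 15 (R): { 0; 1; 3/2; 7/4; 15/8; 61/32; 245/128; 491/256 | 1965/1024; 983/512; 123/64; 31/16; 2 } so 3929/2048
edge 14 of 15 (R): { 0; 1; 3/2; 7/4; 15/8; 61/32; 245/128; 491/256 | 3929/2048; 1965/1024; 983/512; 123/64; 31/16; 2 } so 7857/4096
edge 15 of 15 (R): { 0; 1; 3/2; 7/4; 15/8; 61/32; 245/128; 491/256 | 7857/4096; 3929/2048; 1965/1024; 983/512; 123/64; 31/16; 2 } so 15713/8192

15713/8192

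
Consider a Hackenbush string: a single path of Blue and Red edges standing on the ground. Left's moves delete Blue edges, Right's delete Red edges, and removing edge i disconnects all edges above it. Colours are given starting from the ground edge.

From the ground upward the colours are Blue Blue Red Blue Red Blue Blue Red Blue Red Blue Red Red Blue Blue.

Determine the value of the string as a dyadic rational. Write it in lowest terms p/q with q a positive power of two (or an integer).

13991/8192

Build value(s[:k]) for k = 1..15, string s = Blue Blue Red Blue Red Blue Blue Red Blue Red Blue Red Red Blue Blue.
value(B) = { 0 |  } -> 1
value(BB) = { 0; 1 |  } -> 2
value(BBR) = { 0; 1 | 2 } -> 3/2
value(BBRB) = { 0; 1; 3/2 | 2 } -> 7/4
value(BBRBR) = { 0; 1; 3/2 | 7/4; 2 } -> 13/8
value(BBRBRB) = { 0; 1; 3/2; 13/8 | 7/4; 2 } -> 27/16
value(BBRBRBB) = { 0; 1; 3/2; 13/8; 27/16 | 7/4; 2 } -> 55/32
value(BBRBRBBR) = { 0; 1; 3/2; 13/8; 27/16 | 55/32; 7/4; 2 } -> 109/64
value(BBRBRBBRB) = { 0; 1; 3/2; 13/8; 27/16; 109/64 | 55/32; 7/4; 2 } -> 219/128
value(BBRBRBBRBR) = { 0; 1; 3/2; 13/8; 27/16; 109/64 | 219/128; 55/32; 7/4; 2 } -> 437/256
value(BBRBRBBRBRB) = { 0; 1; 3/2; 13/8; 27/16; 109/64; 437/256 | 219/128; 55/32; 7/4; 2 } -> 875/512
value(BBRBRBBRBRBR) = { 0; 1; 3/2; 13/8; 27/16; 109/64; 437/256 | 875/512; 219/128; 55/32; 7/4; 2 } -> 1749/1024
value(BBRBRBBRBRBRR) = { 0; 1; 3/2; 13/8; 27/16; 109/64; 437/256 | 1749/1024; 875/512; 219/128; 55/32; 7/4; 2 } -> 3497/2048
value(BBRBRBBRBRBRRB) = { 0; 1; 3/2; 13/8; 27/16; 109/64; 437/256; 3497/2048 | 1749/1024; 875/512; 219/128; 55/32; 7/4; 2 } -> 6995/4096
value(BBRBRBBRBRBRRBB) = { 0; 1; 3/2; 13/8; 27/16; 109/64; 437/256; 3497/2048; 6995/4096 | 1749/1024; 875/512; 219/128; 55/32; 7/4; 2 } -> 13991/8192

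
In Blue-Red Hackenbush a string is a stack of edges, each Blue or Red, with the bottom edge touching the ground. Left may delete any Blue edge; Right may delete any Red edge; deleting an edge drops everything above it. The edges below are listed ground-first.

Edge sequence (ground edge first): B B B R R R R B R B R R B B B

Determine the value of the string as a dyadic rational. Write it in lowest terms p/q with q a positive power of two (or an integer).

B: Left { 0 }, Right {  } — simplest 1
BB: Left { 0; 1 }, Right {  } — simplest 2
BBB: Left { 0; 1; 2 }, Right {  } — simplest 3
BBBR: Left { 0; 1; 2 }, Right { 3 } — simplest 5/2
BBBRR: Left { 0; 1; 2 }, Right { 5/2; 3 } — simplest 9/4
BBBRRR: Left { 0; 1; 2 }, Right { 9/4; 5/2; 3 } — simplest 17/8
BBBRRRR: Left { 0; 1; 2 }, Right { 17/8; 9/4; 5/2; 3 } — simplest 33/16
BBBRRRRB: Left { 0; 1; 2; 33/16 }, Right { 17/8; 9/4; 5/2; 3 } — simplest 67/32
BBBRRRRBR: Left { 0; 1; 2; 33/16 }, Right { 67/32; 17/8; 9/4; 5/2; 3 } — simplest 133/64
BBBRRRRBRB: Left { 0; 1; 2; 33/16; 133/64 }, Right { 67/32; 17/8; 9/4; 5/2; 3 } — simplest 267/128
BBBRRRRBRBR: Left { 0; 1; 2; 33/16; 133/64 }, Right { 267/128; 67/32; 17/8; 9/4; 5/2; 3 } — simplest 533/256
BBBRRRRBRBRR: Left { 0; 1; 2; 33/16; 133/64 }, Right { 533/256; 267/128; 67/32; 17/8; 9/4; 5/2; 3 } — simplest 1065/512
BBBRRRRBRBRRB: Left { 0; 1; 2; 33/16; 133/64; 1065/512 }, Right { 533/256; 267/128; 67/32; 17/8; 9/4; 5/2; 3 } — simplest 2131/1024
BBBRRRRBRBRRBB: Left { 0; 1; 2; 33/16; 133/64; 1065/512; 2131/1024 }, Right { 533/256; 267/128; 67/32; 17/8; 9/4; 5/2; 3 } — simplest 4263/2048
BBBRRRRBRBRRBBB: Left { 0; 1; 2; 33/16; 133/64; 1065/512; 2131/1024; 4263/2048 }, Right { 533/256; 267/128; 67/32; 17/8; 9/4; 5/2; 3 } — simplest 8527/4096

8527/4096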